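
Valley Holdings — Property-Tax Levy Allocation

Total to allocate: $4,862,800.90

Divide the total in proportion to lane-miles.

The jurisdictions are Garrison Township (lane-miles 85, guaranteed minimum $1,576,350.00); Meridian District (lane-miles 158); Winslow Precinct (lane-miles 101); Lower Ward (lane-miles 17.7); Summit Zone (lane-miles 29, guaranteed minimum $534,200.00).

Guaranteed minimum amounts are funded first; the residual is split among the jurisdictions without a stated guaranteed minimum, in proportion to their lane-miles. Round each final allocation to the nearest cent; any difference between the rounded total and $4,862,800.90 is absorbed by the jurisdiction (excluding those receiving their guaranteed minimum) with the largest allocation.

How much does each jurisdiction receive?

Minimums first: Garrison Township $1,576,350.00; Summit Zone $534,200.00. Balance $2,752,250.90.
Balance split over remaining lane-miles 276.7: Meridian District 1,571,578.0347 → $1,571,578.03; Winslow Precinct 1,004,616.3386 → $1,004,616.34; Lower Ward 176,056.5267 → $176,056.53.

Garrison Township: $1,576,350.00 | Meridian District: $1,571,578.03 | Winslow Precinct: $1,004,616.34 | Lower Ward: $176,056.53 | Summit Zone: $534,200.00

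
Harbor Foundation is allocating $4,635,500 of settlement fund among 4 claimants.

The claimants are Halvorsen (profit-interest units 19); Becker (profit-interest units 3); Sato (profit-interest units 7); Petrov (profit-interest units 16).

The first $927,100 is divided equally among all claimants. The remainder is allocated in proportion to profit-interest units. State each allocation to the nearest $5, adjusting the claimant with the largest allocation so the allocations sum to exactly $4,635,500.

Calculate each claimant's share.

First tranche $927,100 split equally: $231,775 each.
Remainder $3,708,400 by profit-interest units (total 45): Halvorsen 1,565,768.89 → $1,565,770; Becker 247,226.67 → $247,225; Sato 576,862.22 → $576,860; Petrov 1,318,542.22 → $1,318,540.
Rounding difference +$5 on remainder applied to Halvorsen.
Totals: Halvorsen $231,775 + $1,565,775 = $1,797,550; Becker $231,775 + $247,225 = $479,000; Sato $231,775 + $576,860 = $808,635; Petrov $231,775 + $1,318,540 = $1,550,315.

Halvorsen: $1,797,550 · Becker: $479,000 · Sato: $808,635 · Petrov: $1,550,315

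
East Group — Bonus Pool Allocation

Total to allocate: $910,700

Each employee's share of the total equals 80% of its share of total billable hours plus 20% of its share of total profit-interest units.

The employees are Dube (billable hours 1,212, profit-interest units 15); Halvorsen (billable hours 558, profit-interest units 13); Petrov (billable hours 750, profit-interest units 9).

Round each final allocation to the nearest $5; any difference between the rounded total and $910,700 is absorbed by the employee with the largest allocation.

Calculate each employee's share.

Billable hours total 2,520; profit-interest units total 37.
Blended shares (80% billable hours + 20% profit-interest units): Dube 0.4658; Halvorsen 0.2474; Petrov 0.2867.
Raw shares: Dube 424,243.21; Halvorsen 225,319.14; Petrov 261,137.66.
At nearest $5: Dube $424,245; Halvorsen $225,320; Petrov $261,140. Sum = $910,705.
Difference $910,700 − $910,705 = −$5 applied to largest allocation (Dube): Dube becomes $424,240.

Dube: $424,240 · Halvorsen: $225,320 · Petrov: $261,140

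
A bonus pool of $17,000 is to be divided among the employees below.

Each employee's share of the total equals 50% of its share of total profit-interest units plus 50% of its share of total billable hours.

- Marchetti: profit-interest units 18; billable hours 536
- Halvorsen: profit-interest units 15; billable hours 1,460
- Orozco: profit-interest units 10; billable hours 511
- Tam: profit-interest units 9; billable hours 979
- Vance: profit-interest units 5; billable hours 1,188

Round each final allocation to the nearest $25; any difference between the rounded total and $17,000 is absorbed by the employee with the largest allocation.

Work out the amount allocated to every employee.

Marchetti: $3,650 · Halvorsen: $4,900 · Orozco: $2,425 · Tam: $3,125 · Vance: $2,900

Profit-interest units total 57; billable hours total 4,674.
Blended shares (50% profit-interest units + 50% billable hours): Marchetti 0.2152; Halvorsen 0.2878; Orozco 0.1424; Tam 0.1837; Vance 0.1709.
Raw shares: Marchetti 3,658.96; Halvorsen 4,891.96; Orozco 2,420.52; Tam 3,122.49; Vance 2,906.08.
At nearest $25: Marchetti $3,650; Halvorsen $4,900; Orozco $2,425; Tam $3,125; Vance $2,900. Sum = $17,000.
No rounding difference to absorb.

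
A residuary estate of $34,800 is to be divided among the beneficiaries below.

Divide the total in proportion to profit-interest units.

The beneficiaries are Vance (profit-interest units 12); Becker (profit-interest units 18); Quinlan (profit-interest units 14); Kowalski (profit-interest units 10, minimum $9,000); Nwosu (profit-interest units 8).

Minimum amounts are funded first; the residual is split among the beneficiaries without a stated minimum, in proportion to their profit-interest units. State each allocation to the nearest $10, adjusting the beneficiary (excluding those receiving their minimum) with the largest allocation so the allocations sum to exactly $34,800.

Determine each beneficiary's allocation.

Vance: $5,950 · Becker: $8,930 · Quinlan: $6,950 · Kowalski: $9,000 · Nwosu: $3,970

Fund the minimums — Kowalski $9,000. Remaining pool $25,800.
Remaining pool split over remaining profit-interest units 52: Vance 5,953.85 → $5,950; Becker 8,930.77 → $8,930; Quinlan 6,946.15 → $6,950; Nwosu 3,969.23 → $3,970.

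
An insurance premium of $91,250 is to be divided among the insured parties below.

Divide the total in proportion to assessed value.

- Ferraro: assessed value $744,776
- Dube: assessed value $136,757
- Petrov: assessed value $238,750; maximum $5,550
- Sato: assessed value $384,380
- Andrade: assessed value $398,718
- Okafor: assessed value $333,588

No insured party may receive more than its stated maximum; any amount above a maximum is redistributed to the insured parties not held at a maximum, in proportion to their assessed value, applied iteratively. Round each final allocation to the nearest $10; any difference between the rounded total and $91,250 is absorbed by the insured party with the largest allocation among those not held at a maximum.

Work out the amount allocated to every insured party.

Combined assessed value = 2,236,969.
Pro-rata shares before constraints: Ferraro 30,380.76; Dube 5,578.56; Petrov 9,739.04; Sato 15,679.55; Andrade 16,264.43; Okafor 13,607.66.
Held at cap: Petrov ($5,550); residual $85,700 reallocated over remaining assessed value 1,998,219.
Remaining shares: Ferraro 31,942.10 → $31,940; Dube 5,865.26 → $5,870; Sato 16,485.36 → $16,490; Andrade 17,100.29 → $17,100; Okafor 14,306.99 → $14,310.
Rounding difference −$10 applied to Ferraro → $31,930.

Ferraro: $31,930; Dube: $5,870; Petrov: $5,550; Sato: $16,490; Andrade: $17,100; Okafor: $14,310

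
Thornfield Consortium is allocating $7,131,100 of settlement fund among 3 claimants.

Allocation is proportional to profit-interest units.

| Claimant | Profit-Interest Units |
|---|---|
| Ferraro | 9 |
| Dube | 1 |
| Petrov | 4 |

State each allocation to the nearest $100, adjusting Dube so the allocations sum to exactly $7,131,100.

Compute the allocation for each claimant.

Ferraro: $4,584,300 | Dube: $509,300 | Petrov: $2,037,500

Total profit-interest units = 14.
Proportional shares: Ferraro 9/14 × $7,131,100 = 4,584,278.57; Dube 1/14 × $7,131,100 = 509,364.29; Petrov 4/14 × $7,131,100 = 2,037,457.14.
Rounded to nearest $100: Ferraro $4,584,300; Dube $509,400; Petrov $2,037,500. Sum = $7,131,200.
Difference $7,131,100 − $7,131,200 = −$100 applied to Dube: Dube becomes $509,300.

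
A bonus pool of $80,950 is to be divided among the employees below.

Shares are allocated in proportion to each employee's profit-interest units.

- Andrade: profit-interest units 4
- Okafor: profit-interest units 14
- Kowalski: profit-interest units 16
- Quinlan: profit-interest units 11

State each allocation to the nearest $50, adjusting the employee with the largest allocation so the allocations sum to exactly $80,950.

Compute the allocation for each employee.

Combined profit-interest units = 45.
Proportional shares: Andrade 4/45 × $80,950 = 7,195.56; Okafor 14/45 × $80,950 = 25,184.44; Kowalski 16/45 × $80,950 = 28,782.22; Quinlan 11/45 × $80,950 = 19,787.78.
At nearest $50: Andrade $7,200; Okafor $25,200; Kowalski $28,800; Quinlan $19,800. Sum = $81,000.
Difference $80,950 − $81,000 = −$50 applied to largest allocation (Kowalski): Kowalski becomes $28,750.

Andrade: $7,200; Okafor: $25,200; Kowalski: $28,750; Quinlan: $19,800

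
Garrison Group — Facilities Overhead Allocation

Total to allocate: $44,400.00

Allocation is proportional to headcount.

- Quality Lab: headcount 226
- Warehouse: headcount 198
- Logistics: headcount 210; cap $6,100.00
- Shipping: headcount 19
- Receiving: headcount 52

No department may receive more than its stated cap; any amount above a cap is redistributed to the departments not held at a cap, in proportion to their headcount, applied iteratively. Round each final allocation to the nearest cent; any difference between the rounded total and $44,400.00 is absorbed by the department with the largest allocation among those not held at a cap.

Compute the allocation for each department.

Quality Lab: $17,486.47; Warehouse: $15,320.00; Logistics: $6,100.00; Shipping: $1,470.10; Receiving: $4,023.43

Sum of headcount: 705.
Unconstrained shares: Quality Lab 14,233.1915; Warehouse 12,469.7872; Logistics 13,225.5319; Shipping 1,196.5957; Receiving 3,274.8936.
Capped: Logistics ($6,100.00); residual $38,300.00 reallocated over remaining headcount 495.
Shares after redistribution: Quality Lab 17,486.4646 → $17,486.46; Warehouse 15,320.0000 → $15,320.00; Shipping 1,470.1010 → $1,470.10; Receiving 4,023.4343 → $4,023.43.
Rounding difference +$0.01 applied to Quality Lab → $17,486.47.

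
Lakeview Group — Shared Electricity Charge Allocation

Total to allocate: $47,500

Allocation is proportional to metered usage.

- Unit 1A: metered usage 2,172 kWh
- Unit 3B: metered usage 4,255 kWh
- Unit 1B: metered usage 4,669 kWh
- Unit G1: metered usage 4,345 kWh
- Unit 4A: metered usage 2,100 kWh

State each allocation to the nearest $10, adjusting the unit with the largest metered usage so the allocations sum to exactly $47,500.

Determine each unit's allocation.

Unit 1A: $5,880 | Unit 3B: $11,520 | Unit 1B: $12,640 | Unit G1: $11,770 | Unit 4A: $5,690

Metered usage total: 2,172 + 4,255 + 4,669 + 4,345 + 2,100 = 17,541.
Proportional shares: Unit 1A 5,881.65; Unit 3B 11,522.29; Unit 1B 12,643.38; Unit G1 11,766.01; Unit 4A 5,686.68.
Rounded to nearest $10: Unit 1A $5,880; Unit 3B $11,520; Unit 1B $12,640; Unit G1 $11,770; Unit 4A $5,690. Sum = $47,500.
Rounded total matches; no reconciliation needed.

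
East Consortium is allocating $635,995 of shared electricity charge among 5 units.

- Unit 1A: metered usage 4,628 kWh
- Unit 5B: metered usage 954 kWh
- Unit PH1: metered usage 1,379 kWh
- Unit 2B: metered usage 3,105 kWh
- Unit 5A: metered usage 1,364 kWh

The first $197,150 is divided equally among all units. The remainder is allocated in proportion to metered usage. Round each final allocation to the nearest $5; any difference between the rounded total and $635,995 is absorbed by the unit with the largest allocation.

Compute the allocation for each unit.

Unit 1A: $217,115; Unit 5B: $76,060; Unit PH1: $92,375; Unit 2B: $158,645; Unit 5A: $91,800

$197,150 shared equally gives $39,430 per unit.
Remainder $438,845 by metered usage (total 11,430): Unit 1A 177,688.07 → $177,690; Unit 5B 36,628.01 → $36,630; Unit PH1 52,945.52 → $52,945; Unit 2B 119,213.80 → $119,215; Unit 5A 52,369.60 → $52,370.
Rounding difference −$5 on remainder applied to Unit 1A.
Totals: Unit 1A $39,430 + $177,685 = $217,115; Unit 5B $39,430 + $36,630 = $76,060; Unit PH1 $39,430 + $52,945 = $92,375; Unit 2B $39,430 + $119,215 = $158,645; Unit 5A $39,430 + $52,370 = $91,800.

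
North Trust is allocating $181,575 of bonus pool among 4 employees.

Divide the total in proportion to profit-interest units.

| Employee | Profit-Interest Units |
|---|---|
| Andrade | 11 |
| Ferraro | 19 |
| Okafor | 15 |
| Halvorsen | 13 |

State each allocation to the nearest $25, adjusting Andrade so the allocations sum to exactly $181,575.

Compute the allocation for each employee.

Andrade: $34,450 | Ferraro: $59,475 | Okafor: $46,950 | Halvorsen: $40,700

Profit-interest units total: 58.
Unrounded shares: Andrade 11/58 × $181,575 = 34,436.64; Ferraro 19/58 × $181,575 = 59,481.47; Okafor 15/58 × $181,575 = 46,959.05; Halvorsen 13/58 × $181,575 = 40,697.84.
After rounding ($25): Andrade $34,425; Ferraro $59,475; Okafor $46,950; Halvorsen $40,700. Sum = $181,550.
Difference $181,575 − $181,550 = +$25 applied to Andrade: Andrade becomes $34,450.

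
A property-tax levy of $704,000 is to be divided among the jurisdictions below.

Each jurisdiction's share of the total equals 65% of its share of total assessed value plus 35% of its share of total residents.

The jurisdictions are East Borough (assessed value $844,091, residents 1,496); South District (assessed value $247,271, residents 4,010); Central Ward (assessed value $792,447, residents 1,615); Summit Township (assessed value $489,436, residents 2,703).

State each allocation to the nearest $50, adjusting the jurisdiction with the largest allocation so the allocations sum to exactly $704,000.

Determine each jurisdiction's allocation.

Totals — assessed value 2,373,245, residents 9,824.
Combined weights (65% assessed value + 35% residents): East Borough 0.2845; South District 0.2106; Central Ward 0.2746; Summit Township 0.2303.
Raw shares: East Borough 200,276.21; South District 148,254.39; Central Ward 193,303.11; Summit Township 162,166.29.
Rounded to nearest $50: East Borough $200,300; South District $148,250; Central Ward $193,300; Summit Township $162,150. Sum = $704,000.
Sum already equals the total — no adjustment.

East Borough: $200,300 | South District: $148,250 | Central Ward: $193,300 | Summit Township: $162,150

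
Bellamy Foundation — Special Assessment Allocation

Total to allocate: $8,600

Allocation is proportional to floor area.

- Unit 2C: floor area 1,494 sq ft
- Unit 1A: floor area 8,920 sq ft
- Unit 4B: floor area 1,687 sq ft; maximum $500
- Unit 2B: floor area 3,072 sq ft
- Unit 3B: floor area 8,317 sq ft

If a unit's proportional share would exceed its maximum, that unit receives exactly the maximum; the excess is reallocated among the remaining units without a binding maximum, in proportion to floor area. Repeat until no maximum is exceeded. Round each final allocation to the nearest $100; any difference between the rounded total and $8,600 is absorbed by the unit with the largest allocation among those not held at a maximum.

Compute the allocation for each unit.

Total floor area = 23,490.
Pro-rata shares before constraints: Unit 2C 546.97; Unit 1A 3,265.73; Unit 4B 617.63; Unit 2B 1,124.70; Unit 3B 3,044.96.
Capped: Unit 4B ($500); remaining pool $8,100 reallocated over remaining floor area 21,803.
Remaining shares: Unit 2C 555.03 → $600; Unit 1A 3,313.86 → $3,300; Unit 2B 1,141.27 → $1,100; Unit 3B 3,089.84 → $3,100.

Unit 2C: $600 · Unit 1A: $3,300 · Unit 4B: $500 · Unit 2B: $1,100 · Unit 3B: $3,100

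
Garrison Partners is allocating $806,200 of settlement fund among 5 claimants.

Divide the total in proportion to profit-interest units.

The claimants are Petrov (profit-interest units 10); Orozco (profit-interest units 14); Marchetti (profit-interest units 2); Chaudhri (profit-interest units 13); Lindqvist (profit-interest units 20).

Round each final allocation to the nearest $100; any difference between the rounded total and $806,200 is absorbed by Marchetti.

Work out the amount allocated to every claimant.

Combined profit-interest units = 59.
Proportional shares: Petrov 10/59 × $806,200 = 136,644.07; Orozco 14/59 × $806,200 = 191,301.69; Marchetti 2/59 × $806,200 = 27,328.81; Chaudhri 13/59 × $806,200 = 177,637.29; Lindqvist 20/59 × $806,200 = 273,288.14.
At nearest $100: Petrov $136,600; Orozco $191,300; Marchetti $27,300; Chaudhri $177,600; Lindqvist $273,300. Sum = $806,100.
Difference $806,200 − $806,100 = +$100 applied to Marchetti: Marchetti becomes $27,400.

Petrov: $136,600 · Orozco: $191,300 · Marchetti: $27,400 · Chaudhri: $177,600 · Lindqvist: $273,300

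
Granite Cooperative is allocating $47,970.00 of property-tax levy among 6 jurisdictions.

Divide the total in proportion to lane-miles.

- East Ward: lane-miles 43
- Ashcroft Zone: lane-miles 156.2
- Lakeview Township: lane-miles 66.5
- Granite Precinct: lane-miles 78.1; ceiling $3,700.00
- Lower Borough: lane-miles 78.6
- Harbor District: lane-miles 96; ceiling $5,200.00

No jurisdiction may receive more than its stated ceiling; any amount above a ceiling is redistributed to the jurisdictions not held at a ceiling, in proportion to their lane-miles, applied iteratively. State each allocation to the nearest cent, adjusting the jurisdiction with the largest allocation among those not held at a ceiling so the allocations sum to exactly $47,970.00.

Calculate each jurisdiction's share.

East Ward: $4,879.49; Ashcroft Zone: $17,725.05; Lakeview Township: $7,546.20; Granite Precinct: $3,700.00; Lower Borough: $8,919.26; Harbor District: $5,200.00

Total lane-miles = 518.4.
Unconstrained shares: East Ward 3,978.9931; Ashcroft Zone 14,453.9236; Lakeview Township 6,153.5590; Granite Precinct 7,226.9618; Lower Borough 7,273.2292; Harbor District 8,883.3333.
Capped: Granite Precinct ($3,700.00), Harbor District ($5,200.00); residual $39,070.00 reallocated over remaining lane-miles 344.3.
Redistributed shares: East Ward 4,879.4946 → $4,879.49; Ashcroft Zone 17,725.0479 → $17,725.05; Lakeview Township 7,546.1952 → $7,546.20; Lower Borough 8,919.2623 → $8,919.26.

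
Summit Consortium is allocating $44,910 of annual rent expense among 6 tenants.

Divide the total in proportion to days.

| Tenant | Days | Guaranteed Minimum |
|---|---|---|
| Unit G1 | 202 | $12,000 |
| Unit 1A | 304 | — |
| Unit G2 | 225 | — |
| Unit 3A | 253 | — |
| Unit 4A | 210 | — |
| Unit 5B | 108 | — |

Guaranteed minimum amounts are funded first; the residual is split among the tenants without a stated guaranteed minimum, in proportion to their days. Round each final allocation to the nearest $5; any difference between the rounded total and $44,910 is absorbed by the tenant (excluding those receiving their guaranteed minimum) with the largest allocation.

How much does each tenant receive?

Unit G1: $12,000; Unit 1A: $9,095; Unit G2: $6,730; Unit 3A: $7,570; Unit 4A: $6,285; Unit 5B: $3,230

Minimums first: Unit G1 $12,000. Remaining pool $32,910.
Remaining pool split over remaining days 1,100: Unit 1A 9,095.13 → $9,095; Unit G2 6,731.59 → $6,730; Unit 3A 7,569.30 → $7,570; Unit 4A 6,282.82 → $6,285; Unit 5B 3,231.16 → $3,230.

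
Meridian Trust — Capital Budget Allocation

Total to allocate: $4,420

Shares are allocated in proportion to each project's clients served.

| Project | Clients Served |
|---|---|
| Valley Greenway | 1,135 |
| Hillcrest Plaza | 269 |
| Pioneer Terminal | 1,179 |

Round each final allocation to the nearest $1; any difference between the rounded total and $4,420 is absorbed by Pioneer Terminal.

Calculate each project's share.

Clients served total: 2,583.
Raw shares: Valley Greenway 1,135/2,583 × $4,420 = 1,942.20; Hillcrest Plaza 269/2,583 × $4,420 = 460.31; Pioneer Terminal 1,179/2,583 × $4,420 = 2,017.49.
After rounding ($1): Valley Greenway $1,942; Hillcrest Plaza $460; Pioneer Terminal $2,017. Sum = $4,419.
Difference $4,420 − $4,419 = +$1 applied to Pioneer Terminal: Pioneer Terminal becomes $2,018.

Valley Greenway: $1,942 · Hillcrest Plaza: $460 · Pioneer Terminal: $2,018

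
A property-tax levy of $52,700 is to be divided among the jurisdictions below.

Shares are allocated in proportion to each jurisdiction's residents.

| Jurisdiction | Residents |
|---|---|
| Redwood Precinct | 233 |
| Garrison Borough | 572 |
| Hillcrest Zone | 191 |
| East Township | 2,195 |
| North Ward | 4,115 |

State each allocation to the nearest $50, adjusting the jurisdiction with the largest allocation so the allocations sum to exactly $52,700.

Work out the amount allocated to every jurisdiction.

Redwood Precinct: $1,700 · Garrison Borough: $4,150 · Hillcrest Zone: $1,400 · East Township: $15,850 · North Ward: $29,600

Total residents = 7,306.
Pro-rata amounts: Redwood Precinct 233/7,306 × $52,700 = 1,680.69; Garrison Borough 572/7,306 × $52,700 = 4,125.98; Hillcrest Zone 191/7,306 × $52,700 = 1,377.73; East Township 2,195/7,306 × $52,700 = 15,833.08; North Ward 4,115/7,306 × $52,700 = 29,682.52.
After rounding ($50): Redwood Precinct $1,700; Garrison Borough $4,150; Hillcrest Zone $1,400; East Township $15,850; North Ward $29,700. Sum = $52,800.
Difference $52,700 − $52,800 = −$100 applied to largest allocation (North Ward): North Ward becomes $29,600.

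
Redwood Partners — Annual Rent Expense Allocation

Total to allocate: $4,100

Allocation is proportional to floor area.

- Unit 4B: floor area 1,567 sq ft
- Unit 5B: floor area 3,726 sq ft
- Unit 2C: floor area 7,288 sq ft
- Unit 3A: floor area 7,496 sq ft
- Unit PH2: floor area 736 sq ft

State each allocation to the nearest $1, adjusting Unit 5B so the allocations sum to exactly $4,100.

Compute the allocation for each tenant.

Combined floor area = 20,813.
Unrounded shares: Unit 4B 1,567/20,813 × $4,100 = 308.69; Unit 5B 3,726/20,813 × $4,100 = 733.99; Unit 2C 7,288/20,813 × $4,100 = 1,435.68; Unit 3A 7,496/20,813 × $4,100 = 1,476.65; Unit PH2 736/20,813 × $4,100 = 144.99.
At nearest $1: Unit 4B $309; Unit 5B $734; Unit 2C $1,436; Unit 3A $1,477; Unit PH2 $145. Sum = $4,101.
Difference $4,100 − $4,101 = −$1 applied to Unit 5B: Unit 5B becomes $733.

Unit 4B: $309 · Unit 5B: $733 · Unit 2C: $1,436 · Unit 3A: $1,477 · Unit PH2: $145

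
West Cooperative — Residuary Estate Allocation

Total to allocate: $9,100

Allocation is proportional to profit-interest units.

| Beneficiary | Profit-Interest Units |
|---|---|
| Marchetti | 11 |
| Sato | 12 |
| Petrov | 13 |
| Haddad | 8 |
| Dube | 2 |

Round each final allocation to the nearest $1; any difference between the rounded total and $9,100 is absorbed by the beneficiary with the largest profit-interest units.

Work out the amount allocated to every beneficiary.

Marchetti: $2,176 | Sato: $2,374 | Petrov: $2,571 | Haddad: $1,583 | Dube: $396

Profit-interest units total: 46.
Raw shares: Marchetti 11/46 × $9,100 = 2,176.09; Sato 12/46 × $9,100 = 2,373.91; Petrov 13/46 × $9,100 = 2,571.74; Haddad 8/46 × $9,100 = 1,582.61; Dube 2/46 × $9,100 = 395.65.
Rounded to nearest $1: Marchetti $2,176; Sato $2,374; Petrov $2,572; Haddad $1,583; Dube $396. Sum = $9,101.
Difference $9,100 − $9,101 = −$1 applied to largest profit-interest units (Petrov): Petrov becomes $2,571.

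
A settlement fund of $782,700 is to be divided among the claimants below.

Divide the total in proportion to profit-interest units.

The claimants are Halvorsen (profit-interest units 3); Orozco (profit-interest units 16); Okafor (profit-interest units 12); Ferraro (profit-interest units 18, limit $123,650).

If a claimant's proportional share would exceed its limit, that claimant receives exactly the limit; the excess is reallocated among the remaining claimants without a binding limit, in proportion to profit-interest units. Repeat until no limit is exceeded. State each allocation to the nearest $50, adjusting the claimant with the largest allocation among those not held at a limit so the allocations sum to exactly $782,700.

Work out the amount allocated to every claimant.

Halvorsen: $63,800 · Orozco: $340,150 · Okafor: $255,100 · Ferraro: $123,650

Combined profit-interest units = 49.
Unconstrained shares: Halvorsen 47,920.41; Orozco 255,575.51; Okafor 191,681.63; Ferraro 287,522.45.
Held at cap: Ferraro ($123,650); residual $659,050 reallocated over remaining profit-interest units 31.
Redistributed shares: Halvorsen 63,779.03 → $63,800; Orozco 340,154.84 → $340,150; Okafor 255,116.13 → $255,100.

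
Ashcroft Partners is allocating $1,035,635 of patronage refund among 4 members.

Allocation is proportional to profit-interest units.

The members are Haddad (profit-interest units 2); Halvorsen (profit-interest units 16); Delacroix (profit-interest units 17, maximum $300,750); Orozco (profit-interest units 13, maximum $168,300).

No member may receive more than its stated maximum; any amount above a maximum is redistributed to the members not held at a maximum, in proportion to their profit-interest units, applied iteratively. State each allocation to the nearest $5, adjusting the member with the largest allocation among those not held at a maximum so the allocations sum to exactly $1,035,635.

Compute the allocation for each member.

Combined profit-interest units = 48.
Unconstrained shares: Haddad 43,151.46; Halvorsen 345,211.67; Delacroix 366,787.40; Orozco 280,484.48.
Cap binds for Delacroix ($300,750), Orozco ($168,300); residual $566,585 reallocated over remaining profit-interest units 18.
Redistributed shares: Haddad 62,953.89 → $62,955; Halvorsen 503,631.11 → $503,630.

Haddad: $62,955 | Halvorsen: $503,630 | Delacroix: $300,750 | Orozco: $168,300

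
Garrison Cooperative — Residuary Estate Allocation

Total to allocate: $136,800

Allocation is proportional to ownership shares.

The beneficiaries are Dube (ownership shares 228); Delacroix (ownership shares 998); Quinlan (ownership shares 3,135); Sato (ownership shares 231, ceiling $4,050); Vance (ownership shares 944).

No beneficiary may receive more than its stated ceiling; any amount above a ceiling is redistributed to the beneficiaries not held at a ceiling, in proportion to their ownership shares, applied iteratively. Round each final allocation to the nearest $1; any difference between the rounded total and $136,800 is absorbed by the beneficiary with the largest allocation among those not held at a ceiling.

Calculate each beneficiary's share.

Total ownership shares = 5,536.
Proportional shares (ignoring caps): Dube 5,634.10; Delacroix 24,661.56; Quinlan 77,468.93; Sato 5,708.24; Vance 23,327.17.
Cap binds for Sato ($4,050); balance $132,750 reallocated over remaining ownership shares 5,305.
Remaining shares: Dube 5,705.37 → $5,705; Delacroix 24,973.52 → $24,974; Quinlan 78,448.87 → $78,449; Vance 23,622.24 → $23,622.

Dube: $5,705 | Delacroix: $24,974 | Quinlan: $78,449 | Sato: $4,050 | Vance: $23,622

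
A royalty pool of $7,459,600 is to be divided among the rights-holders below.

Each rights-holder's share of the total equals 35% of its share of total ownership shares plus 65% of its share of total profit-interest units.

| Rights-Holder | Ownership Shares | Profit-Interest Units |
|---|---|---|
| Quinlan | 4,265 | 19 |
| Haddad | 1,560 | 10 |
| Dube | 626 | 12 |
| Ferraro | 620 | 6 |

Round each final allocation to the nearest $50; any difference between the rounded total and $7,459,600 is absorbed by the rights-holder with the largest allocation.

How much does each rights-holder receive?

Ownership shares total 7,071; profit-interest units total 47.
Blended shares (35% ownership shares + 65% profit-interest units): Quinlan 0.4739; Haddad 0.2155; Dube 0.1969; Ferraro 0.1137.
Pro-rata amounts: Quinlan 3,534,915.80; Haddad 1,607,653.26; Dube 1,469,117.22; Ferraro 847,913.73.
At nearest $50: Quinlan $3,534,900; Haddad $1,607,650; Dube $1,469,100; Ferraro $847,900. Sum = $7,459,550.
Difference $7,459,600 − $7,459,550 = +$50 applied to largest allocation (Quinlan): Quinlan becomes $3,534,950.

Quinlan: $3,534,950; Haddad: $1,607,650; Dube: $1,469,100; Ferraro: $847,900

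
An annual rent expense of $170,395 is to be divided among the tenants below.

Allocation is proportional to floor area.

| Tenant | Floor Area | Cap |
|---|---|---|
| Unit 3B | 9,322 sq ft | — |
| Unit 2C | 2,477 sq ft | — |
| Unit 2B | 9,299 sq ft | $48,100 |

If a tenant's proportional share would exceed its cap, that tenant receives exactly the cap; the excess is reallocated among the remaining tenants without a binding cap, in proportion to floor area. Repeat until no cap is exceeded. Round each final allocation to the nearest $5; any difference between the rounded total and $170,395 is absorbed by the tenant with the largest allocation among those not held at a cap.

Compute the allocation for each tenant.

Unit 3B: $96,620 | Unit 2C: $25,675 | Unit 2B: $48,100

Floor area total: 21,098.
Proportional shares (ignoring caps): Unit 3B 75,287.81; Unit 2C 20,005.14; Unit 2B 75,102.05.
Capped: Unit 2B ($48,100); remaining pool $122,295 reallocated over remaining floor area 11,799.
Shares after redistribution: Unit 3B 96,621.24 → $96,620; Unit 2C 25,673.76 → $25,675.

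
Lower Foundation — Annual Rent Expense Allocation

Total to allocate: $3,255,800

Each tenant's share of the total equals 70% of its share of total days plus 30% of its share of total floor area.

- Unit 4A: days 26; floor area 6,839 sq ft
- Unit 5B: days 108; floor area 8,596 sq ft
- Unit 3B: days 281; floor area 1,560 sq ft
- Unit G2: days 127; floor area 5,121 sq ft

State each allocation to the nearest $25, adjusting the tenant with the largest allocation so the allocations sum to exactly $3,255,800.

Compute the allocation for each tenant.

Totals — days 542, floor area 22,116.
Blended shares (70% days + 30% floor area): Unit 4A 0.1263; Unit 5B 0.2561; Unit 3B 0.3841; Unit G2 0.2335.
Raw shares: Unit 4A 411,367.97; Unit 5B 833,767.27; Unit 3B 1,250,475.55; Unit G2 760,189.21.
At nearest $25: Unit 4A $411,375; Unit 5B $833,775; Unit 3B $1,250,475; Unit G2 $760,200. Sum = $3,255,825.
Difference $3,255,800 − $3,255,825 = −$25 applied to largest allocation (Unit 3B): Unit 3B becomes $1,250,450.

Unit 4A: $411,375 · Unit 5B: $833,775 · Unit 3B: $1,250,450 · Unit G2: $760,200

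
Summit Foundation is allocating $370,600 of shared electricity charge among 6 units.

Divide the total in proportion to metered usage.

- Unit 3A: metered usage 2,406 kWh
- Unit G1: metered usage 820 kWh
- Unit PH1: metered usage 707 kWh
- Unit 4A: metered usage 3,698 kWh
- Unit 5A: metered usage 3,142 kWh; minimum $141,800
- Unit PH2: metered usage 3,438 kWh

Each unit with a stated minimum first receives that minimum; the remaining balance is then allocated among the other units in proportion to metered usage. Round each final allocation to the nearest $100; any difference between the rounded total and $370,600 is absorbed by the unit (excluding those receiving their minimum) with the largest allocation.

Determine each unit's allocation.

Minimums first: Unit 5A $141,800. Balance $228,800.
Balance split over remaining metered usage 11,069: Unit 3A 49,732.84 → $49,700; Unit G1 16,949.68 → $16,900; Unit PH1 14,613.93 → $14,600; Unit 4A 76,438.92 → $76,400; Unit PH2 71,064.63 → $71,100.
Rounding difference +$100 applied to Unit 4A → $76,500.

Unit 3A: $49,700 | Unit G1: $16,900 | Unit PH1: $14,600 | Unit 4A: $76,500 | Unit 5A: $141,800 | Unit PH2: $71,100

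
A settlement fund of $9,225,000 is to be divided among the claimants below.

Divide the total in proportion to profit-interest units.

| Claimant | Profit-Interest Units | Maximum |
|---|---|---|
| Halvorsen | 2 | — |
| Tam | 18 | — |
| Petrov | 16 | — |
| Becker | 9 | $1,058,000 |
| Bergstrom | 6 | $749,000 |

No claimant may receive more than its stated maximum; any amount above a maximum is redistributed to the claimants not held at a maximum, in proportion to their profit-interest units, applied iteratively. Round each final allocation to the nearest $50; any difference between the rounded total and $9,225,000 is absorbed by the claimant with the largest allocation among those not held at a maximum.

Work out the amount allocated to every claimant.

Halvorsen: $412,100 | Tam: $3,709,000 | Petrov: $3,296,900 | Becker: $1,058,000 | Bergstrom: $749,000

Combined profit-interest units = 51.
Unconstrained shares: Halvorsen 361,764.71; Tam 3,255,882.35; Petrov 2,894,117.65; Becker 1,627,941.18; Bergstrom 1,085,294.12.
Held at cap: Becker ($1,058,000), Bergstrom ($749,000); remaining pool $7,418,000 reallocated over remaining profit-interest units 36.
Redistributed shares: Halvorsen 412,111.11 → $412,100; Tam 3,709,000.00 → $3,709,000; Petrov 3,296,888.89 → $3,296,900.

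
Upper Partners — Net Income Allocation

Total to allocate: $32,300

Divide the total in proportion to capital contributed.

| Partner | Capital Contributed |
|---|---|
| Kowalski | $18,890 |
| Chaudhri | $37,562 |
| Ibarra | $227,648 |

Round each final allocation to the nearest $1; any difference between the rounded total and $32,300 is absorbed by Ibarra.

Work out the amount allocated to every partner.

Kowalski: $2,148 | Chaudhri: $4,271 | Ibarra: $25,881

Capital contributed total: 284,100.
Proportional shares: Kowalski 18,890/284,100 × $32,300 = 2,147.65; Chaudhri 37,562/284,100 × $32,300 = 4,270.51; Ibarra 227,648/284,100 × $32,300 = 25,881.84.
After rounding ($1): Kowalski $2,148; Chaudhri $4,271; Ibarra $25,882. Sum = $32,301.
Difference $32,300 − $32,301 = −$1 applied to Ibarra: Ibarra becomes $25,881.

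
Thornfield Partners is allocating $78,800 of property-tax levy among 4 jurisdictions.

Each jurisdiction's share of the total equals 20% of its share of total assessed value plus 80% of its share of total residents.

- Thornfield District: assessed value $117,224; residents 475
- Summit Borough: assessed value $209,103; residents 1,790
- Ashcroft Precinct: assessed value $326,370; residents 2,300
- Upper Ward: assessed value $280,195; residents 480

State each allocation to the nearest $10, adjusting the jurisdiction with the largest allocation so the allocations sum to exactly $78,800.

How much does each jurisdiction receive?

Assessed value total 932,892; residents total 5,045.
Blended shares (20% assessed value + 80% residents): Thornfield District 0.1005; Summit Borough 0.3287; Ashcroft Precinct 0.4347; Upper Ward 0.1362.
Unrounded shares: Thornfield District 7,915.73; Summit Borough 25,899.54; Ashcroft Precinct 34,253.34; Upper Ward 10,731.39.
After rounding ($10): Thornfield District $7,920; Summit Borough $25,900; Ashcroft Precinct $34,250; Upper Ward $10,730. Sum = $78,800.
No rounding difference to absorb.

Thornfield District: $7,920 · Summit Borough: $25,900 · Ashcroft Precinct: $34,250 · Upper Ward: $10,730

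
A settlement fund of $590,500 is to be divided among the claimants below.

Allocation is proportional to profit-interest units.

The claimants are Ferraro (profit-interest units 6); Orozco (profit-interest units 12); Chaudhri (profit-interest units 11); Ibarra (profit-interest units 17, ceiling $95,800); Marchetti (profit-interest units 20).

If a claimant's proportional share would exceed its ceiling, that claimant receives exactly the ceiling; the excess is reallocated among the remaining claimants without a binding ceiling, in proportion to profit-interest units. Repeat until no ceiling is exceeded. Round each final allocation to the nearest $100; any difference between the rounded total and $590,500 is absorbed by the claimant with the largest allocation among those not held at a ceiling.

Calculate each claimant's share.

Ferraro: $60,600; Orozco: $121,200; Chaudhri: $111,100; Ibarra: $95,800; Marchetti: $201,800

Profit-interest units total: 66.
Proportional shares (ignoring caps): Ferraro 53,681.82; Orozco 107,363.64; Chaudhri 98,416.67; Ibarra 152,098.48; Marchetti 178,939.39.
Held at cap: Ibarra ($95,800); balance $494,700 reallocated over remaining profit-interest units 49.
Remaining shares: Ferraro 60,575.51 → $60,600; Orozco 121,151.02 → $121,200; Chaudhri 111,055.10 → $111,100; Marchetti 201,918.37 → $201,900.
Rounding difference −$100 applied to Marchetti → $201,800.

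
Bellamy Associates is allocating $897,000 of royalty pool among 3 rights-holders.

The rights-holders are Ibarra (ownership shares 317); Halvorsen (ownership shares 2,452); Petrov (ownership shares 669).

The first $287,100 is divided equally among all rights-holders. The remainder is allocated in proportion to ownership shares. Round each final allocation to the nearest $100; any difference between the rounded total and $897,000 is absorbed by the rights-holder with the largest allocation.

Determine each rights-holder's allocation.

Ibarra: $151,900 · Halvorsen: $530,700 · Petrov: $214,400

First tranche $287,100 split equally: $95,700 each.
Remainder $609,900 by ownership shares (total 3,438): Ibarra 56,235.69 → $56,200; Halvorsen 434,983.94 → $435,000; Petrov 118,680.37 → $118,700.
Totals: Ibarra $95,700 + $56,200 = $151,900; Halvorsen $95,700 + $435,000 = $530,700; Petrov $95,700 + $118,700 = $214,400.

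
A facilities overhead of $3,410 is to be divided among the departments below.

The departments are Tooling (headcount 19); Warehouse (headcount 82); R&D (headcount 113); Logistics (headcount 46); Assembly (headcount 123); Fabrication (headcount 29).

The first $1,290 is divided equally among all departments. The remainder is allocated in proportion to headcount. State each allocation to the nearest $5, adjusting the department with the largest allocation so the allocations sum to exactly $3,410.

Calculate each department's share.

First tranche $1,290 split equally: $215 each.
Remainder $2,120 by headcount (total 412): Tooling 97.77 → $100; Warehouse 421.94 → $420; R&D 581.46 → $580; Logistics 236.70 → $235; Assembly 632.91 → $635; Fabrication 149.22 → $150.
Totals: Tooling $215 + $100 = $315; Warehouse $215 + $420 = $635; R&D $215 + $580 = $795; Logistics $215 + $235 = $450; Assembly $215 + $635 = $850; Fabrication $215 + $150 = $365.

Tooling: $315 | Warehouse: $635 | R&D: $795 | Logistics: $450 | Assembly: $850 | Fabrication: $365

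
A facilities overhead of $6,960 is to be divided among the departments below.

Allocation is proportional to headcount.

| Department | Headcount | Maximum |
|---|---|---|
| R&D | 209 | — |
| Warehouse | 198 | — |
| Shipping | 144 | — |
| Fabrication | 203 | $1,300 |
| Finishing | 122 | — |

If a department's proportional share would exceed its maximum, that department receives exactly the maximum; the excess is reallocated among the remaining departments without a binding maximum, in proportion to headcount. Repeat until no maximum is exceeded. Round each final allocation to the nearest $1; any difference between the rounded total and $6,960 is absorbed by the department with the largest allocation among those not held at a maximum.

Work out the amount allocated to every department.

Combined headcount = 876.
Unconstrained shares: R&D 1,660.55; Warehouse 1,573.15; Shipping 1,144.11; Fabrication 1,612.88; Finishing 969.32.
Held at cap: Fabrication ($1,300); remaining pool $5,660 reallocated over remaining headcount 673.
Redistributed shares: R&D 1,757.71 → $1,758; Warehouse 1,665.20 → $1,665; Shipping 1,211.05 → $1,211; Finishing 1,026.03 → $1,026.

R&D: $1,758 · Warehouse: $1,665 · Shipping: $1,211 · Fabrication: $1,300 · Finishing: $1,026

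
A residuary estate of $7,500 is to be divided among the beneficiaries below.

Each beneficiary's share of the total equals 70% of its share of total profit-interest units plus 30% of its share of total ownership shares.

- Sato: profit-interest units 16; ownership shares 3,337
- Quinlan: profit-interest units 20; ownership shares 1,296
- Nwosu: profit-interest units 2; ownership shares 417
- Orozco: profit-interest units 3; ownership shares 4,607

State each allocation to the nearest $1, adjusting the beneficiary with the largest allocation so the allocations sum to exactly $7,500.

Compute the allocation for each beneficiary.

Totals — profit-interest units 41, ownership shares 9,657.
Blended shares (70% profit-interest units + 30% ownership shares): Sato 0.3768; Quinlan 0.3817; Nwosu 0.0471; Orozco 0.1943.
Raw shares: Sato 2,826.27; Quinlan 2,862.93; Nwosu 353.26; Orozco 1,457.54.
After rounding ($1): Sato $2,826; Quinlan $2,863; Nwosu $353; Orozco $1,458. Sum = $7,500.
Rounded total matches; no reconciliation needed.

Sato: $2,826; Quinlan: $2,863; Nwosu: $353; Orozco: $1,458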